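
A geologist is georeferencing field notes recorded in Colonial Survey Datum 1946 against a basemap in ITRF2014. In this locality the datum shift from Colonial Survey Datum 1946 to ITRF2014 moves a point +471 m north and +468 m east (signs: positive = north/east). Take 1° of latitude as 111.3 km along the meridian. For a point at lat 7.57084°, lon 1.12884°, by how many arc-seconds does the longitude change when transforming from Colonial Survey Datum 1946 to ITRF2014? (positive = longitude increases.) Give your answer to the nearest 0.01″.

Δλ = 15.27″

At latitude 7.57084°, cos φ = 0.991283.
1° of longitude at this latitude = 111.3 × cos φ = 110.33 km, so Δλ = 468.0 / 110329.8 = 0.0042418° = 15.271″.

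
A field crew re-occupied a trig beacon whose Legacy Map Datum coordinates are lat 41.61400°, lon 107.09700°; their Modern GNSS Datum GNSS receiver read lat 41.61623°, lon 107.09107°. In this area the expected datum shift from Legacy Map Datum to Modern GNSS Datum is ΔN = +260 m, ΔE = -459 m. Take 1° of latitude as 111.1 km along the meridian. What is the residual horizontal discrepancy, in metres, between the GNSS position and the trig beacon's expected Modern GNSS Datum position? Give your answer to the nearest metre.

Observed coordinate differences: Δφ = +0.00223°, Δλ = -0.00593°.
Converting to metres (1° lat = 111100 m, cos φ = 0.747636): observed ΔN = 247.8 m, observed ΔE = -492.6 m.
Subtracting the expected shift leaves a residual of 247.8 − (260) = -12.2 m north and -492.6 − (-459) = -33.6 m east.
Residual distance = √((-12.2)² + (-33.6)²) = 35.7 m.

36 m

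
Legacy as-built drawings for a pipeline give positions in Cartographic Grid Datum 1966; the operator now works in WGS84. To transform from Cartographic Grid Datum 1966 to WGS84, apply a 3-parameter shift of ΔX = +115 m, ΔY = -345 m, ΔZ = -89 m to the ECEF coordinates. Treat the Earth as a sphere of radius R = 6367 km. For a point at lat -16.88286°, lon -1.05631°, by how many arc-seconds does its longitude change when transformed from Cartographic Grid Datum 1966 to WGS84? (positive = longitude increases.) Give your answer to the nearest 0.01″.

Δλ = -11.61″

sin φ = -0.290416, cos φ = 0.956901, sin λ = -0.018435, cos λ = 0.999830.
East component: ΔE = −sin λ·ΔX + cos λ·ΔY = −(-0.018435)(115) + (0.999830)(-345) = -342.82 m.
1° of latitude spans πR/180 = 111125 m; at latitude φ, 1° of longitude spans that × cos φ = 106335.7 m, so Δλ = -342.82 / 106335.7 × 3600 = -11.606″.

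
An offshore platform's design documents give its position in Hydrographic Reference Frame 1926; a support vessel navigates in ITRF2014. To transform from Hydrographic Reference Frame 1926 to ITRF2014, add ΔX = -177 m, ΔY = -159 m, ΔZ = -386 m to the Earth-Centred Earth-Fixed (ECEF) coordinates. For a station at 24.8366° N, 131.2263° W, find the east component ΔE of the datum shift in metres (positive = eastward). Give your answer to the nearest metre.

The local east axis at (φ, λ) is (−sin λ, cos λ, 0), so ΔE = −sin(-131.2263°)·(-177) + cos(-131.2263°)·(-159) = -28.34 m.

ΔE = -28 m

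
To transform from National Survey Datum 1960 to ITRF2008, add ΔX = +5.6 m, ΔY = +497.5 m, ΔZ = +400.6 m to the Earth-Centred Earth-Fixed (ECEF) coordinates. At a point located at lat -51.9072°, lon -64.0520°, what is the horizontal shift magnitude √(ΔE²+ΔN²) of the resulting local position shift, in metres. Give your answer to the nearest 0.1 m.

245.4 m

At φ = -51.9072°, λ = -64.0520°: sin φ = -0.787013, cos φ = 0.616937, sin λ = -0.899192, cos λ = 0.437555.
ΔE = −sin λ·ΔX + cos λ·ΔY = −(-0.899192)·(5.6) + (0.437555)·(497.5) = 222.72 m.
ΔN = −sin φ cos λ·ΔX − sin φ sin λ·ΔY + cos φ·ΔZ = −(-0.787013)(0.437555)(5.6) − (-0.787013)(-0.899192)(497.5) + (0.616937)(400.6) = -102.99 m.
Horizontal magnitude = √(ΔE² + ΔN²) = √(222.72² + (-102.99)²) = 245.38 m.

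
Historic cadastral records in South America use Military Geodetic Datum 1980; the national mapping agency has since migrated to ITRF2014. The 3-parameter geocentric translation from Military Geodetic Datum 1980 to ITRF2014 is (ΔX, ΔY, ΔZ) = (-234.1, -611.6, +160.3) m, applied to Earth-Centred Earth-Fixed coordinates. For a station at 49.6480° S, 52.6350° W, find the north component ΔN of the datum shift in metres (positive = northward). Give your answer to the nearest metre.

ΔN = 366 m

At φ = -49.6480°, λ = -52.6350°: sin φ = -0.762081, cos φ = 0.647482, sin λ = -0.794785, cos λ = 0.606890.
ΔN = −sin φ cos λ·ΔX − sin φ sin λ·ΔY + cos φ·ΔZ = −(-0.762081)(0.606890)(-234.1) − (-0.762081)(-0.794785)(-611.6) + (0.647482)(160.3) = 365.96 m.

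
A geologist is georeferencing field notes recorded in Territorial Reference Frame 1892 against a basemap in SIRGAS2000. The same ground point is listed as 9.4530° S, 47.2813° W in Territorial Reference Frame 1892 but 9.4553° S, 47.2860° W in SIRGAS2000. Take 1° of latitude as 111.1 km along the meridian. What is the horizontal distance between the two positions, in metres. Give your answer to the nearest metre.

Δφ = -9.4553° − -9.4530° = -0.0023°; Δλ = -47.2860° − -47.2813° = -0.0047°.
ΔN = Δφ × 111100 = -255.5 m; ΔE = Δλ × 111100 × cos(-9.4530°) = -0.0047 × 111100 × 0.986421 = -515.1 m.
Distance = √(ΔE² + ΔN²) = √((-515.1)² + (-255.5)²) = 575.0 m.

575 m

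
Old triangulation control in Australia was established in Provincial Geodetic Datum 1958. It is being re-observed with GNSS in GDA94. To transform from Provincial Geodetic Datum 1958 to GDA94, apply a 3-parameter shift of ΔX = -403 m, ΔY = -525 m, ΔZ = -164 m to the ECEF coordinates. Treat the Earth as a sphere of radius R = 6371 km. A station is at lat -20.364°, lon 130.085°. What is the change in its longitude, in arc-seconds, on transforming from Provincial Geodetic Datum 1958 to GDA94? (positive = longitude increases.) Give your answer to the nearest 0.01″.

sin φ = -0.347983, cos φ = 0.937501, sin λ = 0.765090, cos λ = -0.643923.
East component: ΔE = −sin λ·ΔX + cos λ·ΔY = −(0.765090)(-403) + (-0.643923)(-525) = 646.39 m.
1° of latitude spans πR/180 = 111195 m; at latitude φ, 1° of longitude spans that × cos φ = 104245.3 m, so Δλ = 646.39 / 104245.3 × 3600 = 22.322″.

Δλ = 22.32″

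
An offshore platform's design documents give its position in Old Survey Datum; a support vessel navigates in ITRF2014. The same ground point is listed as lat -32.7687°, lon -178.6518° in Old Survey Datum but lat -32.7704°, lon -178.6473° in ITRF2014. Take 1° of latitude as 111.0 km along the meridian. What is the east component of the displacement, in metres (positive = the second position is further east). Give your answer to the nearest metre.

ΔE = 420 m

Δφ = -32.7704° − -32.7687° = -0.0017°; Δλ = -178.6473° − -178.6518° = +0.0045°.
ΔN = Δφ × 111000 = -188.7 m; ΔE = Δλ × 111000 × cos(-32.7687°) = +0.0045 × 111000 × 0.840862 = 420.0 m.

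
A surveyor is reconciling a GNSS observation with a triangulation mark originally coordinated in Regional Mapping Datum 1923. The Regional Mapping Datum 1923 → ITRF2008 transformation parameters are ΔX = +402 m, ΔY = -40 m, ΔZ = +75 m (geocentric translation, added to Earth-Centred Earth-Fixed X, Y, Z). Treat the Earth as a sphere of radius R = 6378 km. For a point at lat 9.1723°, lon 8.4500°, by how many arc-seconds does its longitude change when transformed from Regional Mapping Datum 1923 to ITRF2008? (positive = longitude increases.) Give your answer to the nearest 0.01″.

sin φ = 0.159404, cos φ = 0.987213, sin λ = 0.146946, cos λ = 0.989144.
East component: ΔE = −sin λ·ΔX + cos λ·ΔY = −(0.146946)(402) + (0.989144)(-40) = -98.64 m.
1° of latitude spans πR/180 = 111317 m; at latitude φ, 1° of longitude spans that × cos φ = 109893.7 m, so Δλ = -98.64 / 109893.7 × 3600 = -3.231″.

Δλ = -3.23″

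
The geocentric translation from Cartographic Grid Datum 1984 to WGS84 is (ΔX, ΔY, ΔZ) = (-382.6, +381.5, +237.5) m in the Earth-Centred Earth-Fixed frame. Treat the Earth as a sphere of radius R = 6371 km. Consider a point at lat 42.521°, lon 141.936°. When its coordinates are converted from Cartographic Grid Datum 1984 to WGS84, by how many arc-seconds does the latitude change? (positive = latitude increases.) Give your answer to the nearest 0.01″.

Δφ = -6.07″

sin φ = 0.675860, cos φ = 0.737030, sin λ = 0.616541, cos λ = -0.787323.
North component: ΔN = −sin φ cos λ·ΔX − sin φ sin λ·ΔY + cos φ·ΔZ = −(0.675860)(-0.787323)(-382.6) − (0.675860)(0.616541)(381.5) + (0.737030)(237.5) = -187.51 m.
1° of latitude spans πR/180 = 111195 m, so Δφ = -187.51 / 111195 × 3600 = -6.071″.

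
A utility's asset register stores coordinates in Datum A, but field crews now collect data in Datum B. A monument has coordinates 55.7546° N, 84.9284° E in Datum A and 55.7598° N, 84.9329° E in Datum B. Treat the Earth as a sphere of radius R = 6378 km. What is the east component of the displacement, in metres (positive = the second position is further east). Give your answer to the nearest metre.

ΔE = 282 m

Δφ = 55.7598° − 55.7546° = +0.0052°; Δλ = 84.9329° − 84.9284° = +0.0045°.
1° along a meridian = πR/180 = 111317 m.
ΔN = Δφ × 111317 = 578.8 m; ΔE = Δλ × 111317 × cos(55.7546°) = +0.0045 × 111317 × 0.562739 = 281.9 m.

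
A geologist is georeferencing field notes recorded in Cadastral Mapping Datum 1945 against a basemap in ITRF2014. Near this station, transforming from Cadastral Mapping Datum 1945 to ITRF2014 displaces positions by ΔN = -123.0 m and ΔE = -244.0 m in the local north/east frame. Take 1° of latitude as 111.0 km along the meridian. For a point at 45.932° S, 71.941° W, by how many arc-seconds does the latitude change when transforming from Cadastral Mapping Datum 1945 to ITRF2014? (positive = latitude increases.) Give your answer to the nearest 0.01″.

1° of latitude = 111.0 km, so Δφ = -123.0 / 111000 = -0.0011081° = -3.989″.

Δφ = -3.99″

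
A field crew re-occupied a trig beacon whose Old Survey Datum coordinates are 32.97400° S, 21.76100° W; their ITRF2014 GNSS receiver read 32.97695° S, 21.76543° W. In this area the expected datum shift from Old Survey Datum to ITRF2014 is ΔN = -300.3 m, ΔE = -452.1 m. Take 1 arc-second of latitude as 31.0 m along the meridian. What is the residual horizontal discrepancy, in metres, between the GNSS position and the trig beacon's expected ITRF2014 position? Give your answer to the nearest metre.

Observed coordinate differences: Δφ = -0.00295°, Δλ = -0.00443°.
Converting to metres (1° lat = 111600 m, cos φ = 0.838918): observed ΔN = -329.2 m, observed ΔE = -414.8 m.
Subtracting the expected shift leaves a residual of -329.2 − (-300.3) = -28.9 m north and -414.8 − (-452.1) = 37.3 m east.
Residual distance = √((-28.9)² + 37.3²) = 47.2 m.

47 m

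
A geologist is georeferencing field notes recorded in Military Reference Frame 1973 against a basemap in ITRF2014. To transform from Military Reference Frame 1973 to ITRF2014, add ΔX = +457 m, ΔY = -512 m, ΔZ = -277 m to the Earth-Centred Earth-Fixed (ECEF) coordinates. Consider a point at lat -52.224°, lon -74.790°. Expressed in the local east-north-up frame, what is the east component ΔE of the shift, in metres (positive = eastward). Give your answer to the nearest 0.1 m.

At φ = -52.224°, λ = -74.790°: sin φ = -0.790412, cos φ = 0.612576, sin λ = -0.964971, cos λ = 0.262358.
ΔE = −sin λ·ΔX + cos λ·ΔY = −(-0.964971)·(457) + (0.262358)·(-512) = 306.66 m.

ΔE = 306.7 m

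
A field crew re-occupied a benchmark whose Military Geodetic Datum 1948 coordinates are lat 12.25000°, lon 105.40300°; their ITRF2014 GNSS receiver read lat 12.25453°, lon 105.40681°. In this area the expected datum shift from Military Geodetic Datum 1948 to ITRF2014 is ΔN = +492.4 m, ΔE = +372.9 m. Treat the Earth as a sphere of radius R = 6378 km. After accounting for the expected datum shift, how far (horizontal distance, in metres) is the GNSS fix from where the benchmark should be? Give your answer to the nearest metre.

Observed coordinate differences: Δφ = +0.00453°, Δλ = +0.00381°.
Converting to metres (1° lat = 111317 m, cos φ = 0.977231): observed ΔN = 504.3 m, observed ΔE = 414.5 m.
Subtracting the expected shift leaves a residual of 504.3 − (492.4) = 11.9 m north and 414.5 − (372.9) = 41.6 m east.
Residual distance = √(11.9² + 41.6²) = 43.2 m.

43 m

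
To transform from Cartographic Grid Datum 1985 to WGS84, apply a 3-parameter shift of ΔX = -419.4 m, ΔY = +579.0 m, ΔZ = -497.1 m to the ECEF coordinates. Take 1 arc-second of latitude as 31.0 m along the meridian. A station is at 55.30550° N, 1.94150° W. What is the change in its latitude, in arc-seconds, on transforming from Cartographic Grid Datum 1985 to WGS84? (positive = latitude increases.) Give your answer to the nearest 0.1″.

sin φ = 0.822199, cos φ = 0.569201, sin λ = -0.033879, cos λ = 0.999426.
North component: ΔN = −sin φ cos λ·ΔX − sin φ sin λ·ΔY + cos φ·ΔZ = −(0.822199)(0.999426)(-419.4) − (0.822199)(-0.033879)(579.0) + (0.569201)(-497.1) = 77.81 m.
1° of latitude spans 3600 × 31.00 = 111600 m, so Δφ = 77.81 / 111600 × 3600 = 2.510″.

Δφ = 2.5″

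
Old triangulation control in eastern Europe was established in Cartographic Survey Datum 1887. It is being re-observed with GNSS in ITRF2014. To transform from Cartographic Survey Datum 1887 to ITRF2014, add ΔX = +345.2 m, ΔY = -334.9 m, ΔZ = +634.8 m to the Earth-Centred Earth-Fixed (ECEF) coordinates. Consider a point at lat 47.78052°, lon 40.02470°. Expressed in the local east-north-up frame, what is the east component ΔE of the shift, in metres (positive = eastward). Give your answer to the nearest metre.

ΔE = -478 m

The local east axis at (φ, λ) is (−sin λ, cos λ, 0), so ΔE = −sin(40.02470°)·345.2 + cos(40.02470°)·(-334.9) = -478.46 m.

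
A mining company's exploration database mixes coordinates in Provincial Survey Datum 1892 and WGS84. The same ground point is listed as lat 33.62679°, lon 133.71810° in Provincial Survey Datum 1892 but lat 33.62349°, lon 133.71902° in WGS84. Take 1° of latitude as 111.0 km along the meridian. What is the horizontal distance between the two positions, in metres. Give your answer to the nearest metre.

376 m

Δφ = 33.62349° − 33.62679° = -0.00330°; Δλ = 133.71902° − 133.71810° = +0.00092°.
ΔN = Δφ × 111000 = -366.3 m; ΔE = Δλ × 111000 × cos(33.62679°) = +0.00092 × 111000 × 0.832662 = 85.0 m.
Distance = √(ΔE² + ΔN²) = √(85.0² + (-366.3)²) = 376.0 m.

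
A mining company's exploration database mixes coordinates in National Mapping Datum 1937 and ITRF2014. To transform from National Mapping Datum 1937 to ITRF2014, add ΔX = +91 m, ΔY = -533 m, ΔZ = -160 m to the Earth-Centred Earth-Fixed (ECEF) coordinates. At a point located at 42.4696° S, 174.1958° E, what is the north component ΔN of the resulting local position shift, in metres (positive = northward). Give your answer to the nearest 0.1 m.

The local north axis is (−sin φ cos λ, −sin φ sin λ, cos φ), giving ΔN = -61.128 − 36.394 − 118.022 = -215.54 m.

ΔN = -215.5 m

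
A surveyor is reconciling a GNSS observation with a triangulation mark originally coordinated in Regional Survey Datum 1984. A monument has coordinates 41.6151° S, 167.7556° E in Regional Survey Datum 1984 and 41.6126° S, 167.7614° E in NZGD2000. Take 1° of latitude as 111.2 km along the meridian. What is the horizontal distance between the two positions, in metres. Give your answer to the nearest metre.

Δφ = -41.6126° − -41.6151° = +0.0025°; Δλ = 167.7614° − 167.7556° = +0.0058°.
ΔN = Δφ × 111200 = 278.0 m; ΔE = Δλ × 111200 × cos(-41.6151°) = +0.0058 × 111200 × 0.747623 = 482.2 m.
Distance = √(ΔE² + ΔN²) = √(482.2² + 278.0²) = 556.6 m.

557 m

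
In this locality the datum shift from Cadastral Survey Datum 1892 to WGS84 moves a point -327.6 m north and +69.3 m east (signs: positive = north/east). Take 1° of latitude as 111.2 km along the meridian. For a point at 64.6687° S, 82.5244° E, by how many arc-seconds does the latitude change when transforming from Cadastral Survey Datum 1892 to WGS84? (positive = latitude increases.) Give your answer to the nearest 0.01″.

Δφ = -10.61″

1° of latitude = 111.2 km, so Δφ = -327.6 / 111200 = -0.0029460° = -10.606″.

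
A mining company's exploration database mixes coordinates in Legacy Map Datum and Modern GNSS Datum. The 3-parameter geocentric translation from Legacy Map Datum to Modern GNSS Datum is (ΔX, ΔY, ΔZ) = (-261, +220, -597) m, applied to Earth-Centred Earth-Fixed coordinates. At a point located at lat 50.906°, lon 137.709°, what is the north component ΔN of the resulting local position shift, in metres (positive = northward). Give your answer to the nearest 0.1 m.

ΔN = -641.2 m

The local north axis is (−sin φ cos λ, −sin φ sin λ, cos φ), giving ΔN = -149.845 − 114.894 − 376.465 = -641.20 m.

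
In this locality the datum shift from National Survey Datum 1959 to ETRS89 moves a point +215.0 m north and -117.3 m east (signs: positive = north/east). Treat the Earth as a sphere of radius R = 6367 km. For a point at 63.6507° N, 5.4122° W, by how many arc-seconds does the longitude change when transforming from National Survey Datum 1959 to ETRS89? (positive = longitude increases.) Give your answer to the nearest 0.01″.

Δλ = -8.56″

At latitude 63.6507°, cos φ = 0.443842.
One radian of longitude at latitude φ spans R cos φ, so Δλ = ΔE / (R cos φ) = -117.3 / (6367000 × 0.443842) = -4.1508e-05 rad = -8.562″.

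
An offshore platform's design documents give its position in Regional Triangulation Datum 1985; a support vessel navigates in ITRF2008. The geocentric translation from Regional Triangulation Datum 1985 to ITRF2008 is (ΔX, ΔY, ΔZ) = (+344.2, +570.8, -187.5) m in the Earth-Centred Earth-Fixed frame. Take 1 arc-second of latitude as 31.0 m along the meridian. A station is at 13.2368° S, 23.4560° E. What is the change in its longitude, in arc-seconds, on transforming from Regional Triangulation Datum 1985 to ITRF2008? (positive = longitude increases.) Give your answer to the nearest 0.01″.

sin φ = -0.228976, cos φ = 0.973432, sin λ = 0.398045, cos λ = 0.917366.
East component: ΔE = −sin λ·ΔX + cos λ·ΔY = −(0.398045)(344.2) + (0.917366)(570.8) = 386.63 m.
1° of latitude spans 3600 × 31.00 = 111600 m; at latitude φ, 1° of longitude spans that × cos φ = 108635.0 m, so Δλ = 386.63 / 108635.0 × 3600 = 12.812″.

Δλ = 12.81″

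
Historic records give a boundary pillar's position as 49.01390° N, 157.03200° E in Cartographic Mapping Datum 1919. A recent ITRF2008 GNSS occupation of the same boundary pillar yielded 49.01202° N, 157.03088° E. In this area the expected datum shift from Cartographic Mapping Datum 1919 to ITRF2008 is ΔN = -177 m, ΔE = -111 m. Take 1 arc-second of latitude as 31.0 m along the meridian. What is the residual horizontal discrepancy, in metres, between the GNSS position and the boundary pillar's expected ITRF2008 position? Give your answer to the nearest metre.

Observed coordinate differences: Δφ = -0.00188°, Δλ = -0.00112°.
Converting to metres (1° lat = 111600 m, cos φ = 0.655876): observed ΔN = -209.8 m, observed ΔE = -82.0 m.
Subtracting the expected shift leaves a residual of -209.8 − (-177) = -32.8 m north and -82.0 − (-111) = 29.0 m east.
Residual distance = √((-32.8)² + 29.0²) = 43.8 m.

44 m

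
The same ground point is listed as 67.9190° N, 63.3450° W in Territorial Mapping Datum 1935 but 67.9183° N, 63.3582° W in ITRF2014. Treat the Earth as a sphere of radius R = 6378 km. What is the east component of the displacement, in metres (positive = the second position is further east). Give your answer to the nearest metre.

ΔE = -552 m

Δφ = 67.9183° − 67.9190° = -0.0007°; Δλ = -63.3582° − -63.3450° = -0.0132°.
1° along a meridian = πR/180 = 111317 m.
ΔN = Δφ × 111317 = -77.9 m; ΔE = Δλ × 111317 × cos(67.9190°) = -0.0132 × 111317 × 0.375917 = -552.4 m.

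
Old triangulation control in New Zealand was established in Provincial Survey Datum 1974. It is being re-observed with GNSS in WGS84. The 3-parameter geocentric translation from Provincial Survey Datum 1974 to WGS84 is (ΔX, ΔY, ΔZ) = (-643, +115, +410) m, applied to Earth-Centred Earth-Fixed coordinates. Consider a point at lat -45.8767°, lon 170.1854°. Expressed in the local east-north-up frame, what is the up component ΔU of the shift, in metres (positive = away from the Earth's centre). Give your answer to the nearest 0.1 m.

The local up (radial) axis is (cos φ cos λ, cos φ sin λ, sin φ), giving ΔU = 441.108 + 13.648 − 294.316 = 160.44 m.

ΔU = 160.4 m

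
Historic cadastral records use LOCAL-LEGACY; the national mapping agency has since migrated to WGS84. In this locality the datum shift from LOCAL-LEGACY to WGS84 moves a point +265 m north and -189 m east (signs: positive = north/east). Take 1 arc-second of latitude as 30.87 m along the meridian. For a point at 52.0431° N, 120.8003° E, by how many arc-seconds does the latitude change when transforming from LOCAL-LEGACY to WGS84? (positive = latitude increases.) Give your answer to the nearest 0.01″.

1″ of latitude = 30.87 m, so Δφ = 265.0 / 30.87 = 8.584″.

Δφ = 8.58″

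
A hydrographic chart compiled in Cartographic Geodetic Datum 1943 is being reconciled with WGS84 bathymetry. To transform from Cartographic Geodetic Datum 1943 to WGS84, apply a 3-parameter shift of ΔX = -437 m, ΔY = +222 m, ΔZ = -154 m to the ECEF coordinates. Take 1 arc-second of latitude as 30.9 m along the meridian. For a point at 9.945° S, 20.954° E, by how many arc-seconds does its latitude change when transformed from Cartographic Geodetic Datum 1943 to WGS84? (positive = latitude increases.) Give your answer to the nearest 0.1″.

Δφ = -6.7″

sin φ = -0.172703, cos φ = 0.984974, sin λ = 0.357618, cos λ = 0.933868.
North component: ΔN = −sin φ cos λ·ΔX − sin φ sin λ·ΔY + cos φ·ΔZ = −(-0.172703)(0.933868)(-437) − (-0.172703)(0.357618)(222) + (0.984974)(-154) = -208.45 m.
1° of latitude spans 3600 × 30.90 = 111240 m, so Δφ = -208.45 / 111240 × 3600 = -6.746″.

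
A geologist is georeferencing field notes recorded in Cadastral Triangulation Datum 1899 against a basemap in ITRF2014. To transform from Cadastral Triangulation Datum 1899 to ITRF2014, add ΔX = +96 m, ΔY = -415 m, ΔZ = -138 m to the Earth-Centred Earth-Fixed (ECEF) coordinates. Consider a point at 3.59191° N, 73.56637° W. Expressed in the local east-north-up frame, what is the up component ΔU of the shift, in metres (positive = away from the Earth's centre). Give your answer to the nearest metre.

The local up (radial) axis is (cos φ cos λ, cos φ sin λ, sin φ), giving ΔU = 27.105 + 397.265 − 8.646 = 415.72 m.

ΔU = 416 m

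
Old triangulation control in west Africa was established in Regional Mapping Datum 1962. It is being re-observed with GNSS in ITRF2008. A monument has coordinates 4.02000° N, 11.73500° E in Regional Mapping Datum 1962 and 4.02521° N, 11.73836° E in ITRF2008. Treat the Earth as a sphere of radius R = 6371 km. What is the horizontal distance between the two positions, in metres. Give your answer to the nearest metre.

Δφ = 4.02521° − 4.02000° = +0.00521°; Δλ = 11.73836° − 11.73500° = +0.00336°.
1° along a meridian = πR/180 = 111195 m.
ΔN = Δφ × 111195 = 579.3 m; ΔE = Δλ × 111195 × cos(4.02000°) = +0.00336 × 111195 × 0.997540 = 372.7 m.
Distance = √(ΔE² + ΔN²) = √(372.7² + 579.3²) = 688.9 m.

689 m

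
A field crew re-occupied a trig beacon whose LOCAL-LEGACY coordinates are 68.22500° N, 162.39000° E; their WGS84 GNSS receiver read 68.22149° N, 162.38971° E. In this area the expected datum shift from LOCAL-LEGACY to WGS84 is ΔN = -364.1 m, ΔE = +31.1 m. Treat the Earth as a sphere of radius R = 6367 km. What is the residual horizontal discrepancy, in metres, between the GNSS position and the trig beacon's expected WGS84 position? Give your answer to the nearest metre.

50 m

Observed coordinate differences: Δφ = -0.00351°, Δλ = -0.00029°.
Converting to metres (1° lat = 111125 m, cos φ = 0.370963): observed ΔN = -390.0 m, observed ΔE = -12.0 m.
Subtracting the expected shift leaves a residual of -390.0 − (-364.1) = -25.9 m north and -12.0 − (31.1) = -43.1 m east.
Residual distance = √((-25.9)² + (-43.1)²) = 50.3 m.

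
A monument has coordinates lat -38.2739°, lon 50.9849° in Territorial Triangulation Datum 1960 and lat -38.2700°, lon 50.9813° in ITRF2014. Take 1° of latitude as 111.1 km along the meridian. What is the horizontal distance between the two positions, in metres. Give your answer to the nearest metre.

535 m

Δφ = -38.2700° − -38.2739° = +0.0039°; Δλ = 50.9813° − 50.9849° = -0.0036°.
ΔN = Δφ × 111100 = 433.3 m; ΔE = Δλ × 111100 × cos(-38.2739°) = -0.0036 × 111100 × 0.785059 = -314.0 m.
Distance = √(ΔE² + ΔN²) = √((-314.0)² + 433.3²) = 535.1 m.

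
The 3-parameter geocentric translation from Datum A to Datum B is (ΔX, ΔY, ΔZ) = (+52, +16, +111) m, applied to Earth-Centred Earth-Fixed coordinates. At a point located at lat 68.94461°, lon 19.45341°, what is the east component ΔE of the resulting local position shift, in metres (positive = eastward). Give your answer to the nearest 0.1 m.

The local east axis at (φ, λ) is (−sin λ, cos λ, 0), so ΔE = −sin(19.45341°)·52 + cos(19.45341°)·16 = -2.23 m.

ΔE = -2.2 m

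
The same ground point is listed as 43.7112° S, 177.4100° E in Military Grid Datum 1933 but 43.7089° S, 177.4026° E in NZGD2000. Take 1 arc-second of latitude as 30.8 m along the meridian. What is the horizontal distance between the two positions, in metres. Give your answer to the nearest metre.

Δφ = -43.7089° − -43.7112° = +0.0023°; Δλ = 177.4026° − 177.4100° = -0.0074°.
1° of latitude = 3600 × 30.80 = 110880 m.
ΔN = Δφ × 110880 = 255.0 m; ΔE = Δλ × 110880 × cos(-43.7112°) = -0.0074 × 110880 × 0.722832 = -593.1 m.
Distance = √(ΔE² + ΔN²) = √((-593.1)² + 255.0²) = 645.6 m.

646 m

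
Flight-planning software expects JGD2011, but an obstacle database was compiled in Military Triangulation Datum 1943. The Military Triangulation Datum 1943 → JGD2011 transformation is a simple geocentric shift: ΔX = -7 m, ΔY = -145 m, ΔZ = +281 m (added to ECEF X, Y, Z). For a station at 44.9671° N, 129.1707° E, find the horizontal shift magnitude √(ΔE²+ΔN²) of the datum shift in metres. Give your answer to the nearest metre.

292 m

The local east axis at (φ, λ) is (−sin λ, cos λ, 0), so ΔE = −sin(129.1707°)·(-7) + cos(129.1707°)·(-145) = 97.01 m.
The local north axis is (−sin φ cos λ, −sin φ sin λ, cos φ), giving ΔN = -3.125 + 79.443 + 198.811 = 275.13 m.
Horizontal magnitude = √(ΔE² + ΔN²) = √(97.01² + 275.13²) = 291.73 m.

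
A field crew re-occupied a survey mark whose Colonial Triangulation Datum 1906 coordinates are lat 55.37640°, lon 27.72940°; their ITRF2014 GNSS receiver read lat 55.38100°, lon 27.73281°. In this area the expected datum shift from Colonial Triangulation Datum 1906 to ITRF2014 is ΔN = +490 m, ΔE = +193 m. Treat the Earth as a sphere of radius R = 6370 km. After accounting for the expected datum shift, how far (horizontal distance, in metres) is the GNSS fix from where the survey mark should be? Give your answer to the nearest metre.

Observed coordinate differences: Δφ = +0.00460°, Δλ = +0.00341°.
Converting to metres (1° lat = 111177 m, cos φ = 0.568183): observed ΔN = 511.4 m, observed ΔE = 215.4 m.
Subtracting the expected shift leaves a residual of 511.4 − (490) = 21.4 m north and 215.4 − (193) = 22.4 m east.
Residual distance = √(21.4² + 22.4²) = 31.0 m.

31 m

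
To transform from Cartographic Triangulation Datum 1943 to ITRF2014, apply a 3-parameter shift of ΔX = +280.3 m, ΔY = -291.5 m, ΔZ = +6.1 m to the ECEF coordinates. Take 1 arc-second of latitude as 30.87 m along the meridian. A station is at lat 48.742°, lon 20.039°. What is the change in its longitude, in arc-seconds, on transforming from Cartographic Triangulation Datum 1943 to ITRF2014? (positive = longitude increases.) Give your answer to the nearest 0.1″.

Δλ = -18.2″

sin φ = 0.751748, cos φ = 0.659451, sin λ = 0.342660, cos λ = 0.939460.
East component: ΔE = −sin λ·ΔX + cos λ·ΔY = −(0.342660)(280.3) + (0.939460)(-291.5) = -369.90 m.
1° of latitude spans 3600 × 30.87 = 111132 m; at latitude φ, 1° of longitude spans that × cos φ = 73286.1 m, so Δλ = -369.90 / 73286.1 × 3600 = -18.170″.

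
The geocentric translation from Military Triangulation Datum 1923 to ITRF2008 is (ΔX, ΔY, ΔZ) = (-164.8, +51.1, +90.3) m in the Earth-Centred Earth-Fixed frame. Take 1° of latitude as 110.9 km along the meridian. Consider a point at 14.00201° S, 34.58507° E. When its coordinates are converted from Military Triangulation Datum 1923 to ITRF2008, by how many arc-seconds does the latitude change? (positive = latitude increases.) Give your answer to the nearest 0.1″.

sin φ = -0.241956, cos φ = 0.970287, sin λ = 0.567629, cos λ = 0.823284.
North component: ΔN = −sin φ cos λ·ΔX − sin φ sin λ·ΔY + cos φ·ΔZ = −(-0.241956)(0.823284)(-164.8) − (-0.241956)(0.567629)(51.1) + (0.970287)(90.3) = 61.81 m.
1° of latitude spans 110900 m, so Δφ = 61.81 / 110900 × 3600 = 2.006″.

Δφ = 2.0″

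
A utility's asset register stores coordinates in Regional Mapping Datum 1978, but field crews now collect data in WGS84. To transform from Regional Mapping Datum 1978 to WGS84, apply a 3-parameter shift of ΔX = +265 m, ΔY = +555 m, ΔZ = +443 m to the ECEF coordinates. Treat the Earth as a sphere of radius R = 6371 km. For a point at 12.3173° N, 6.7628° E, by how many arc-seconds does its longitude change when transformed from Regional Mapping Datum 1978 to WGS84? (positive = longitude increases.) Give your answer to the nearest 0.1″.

Δλ = 17.2″

sin φ = 0.213325, cos φ = 0.976981, sin λ = 0.117759, cos λ = 0.993042.
East component: ΔE = −sin λ·ΔX + cos λ·ΔY = −(0.117759)(265) + (0.993042)(555) = 519.93 m.
1° of latitude spans πR/180 = 111195 m; at latitude φ, 1° of longitude spans that × cos φ = 108635.4 m, so Δλ = 519.93 / 108635.4 × 3600 = 17.230″.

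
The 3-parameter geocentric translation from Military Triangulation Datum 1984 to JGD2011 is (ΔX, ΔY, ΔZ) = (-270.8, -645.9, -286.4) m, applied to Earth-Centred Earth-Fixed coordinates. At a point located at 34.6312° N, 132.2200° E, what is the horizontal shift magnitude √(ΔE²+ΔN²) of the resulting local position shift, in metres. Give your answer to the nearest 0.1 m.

638.1 m

At φ = 34.6312°, λ = 132.2200°: sin φ = 0.568292, cos φ = 0.822827, sin λ = 0.740570, cos λ = -0.671979.
ΔE = −sin λ·ΔX + cos λ·ΔY = −(0.740570)·(-270.8) + (-0.671979)·(-645.9) = 634.58 m.
ΔN = −sin φ cos λ·ΔX − sin φ sin λ·ΔY + cos φ·ΔZ = −(0.568292)(-0.671979)(-270.8) − (0.568292)(0.740570)(-645.9) + (0.822827)(-286.4) = -67.24 m.
Horizontal magnitude = √(ΔE² + ΔN²) = √(634.58² + (-67.24)²) = 638.13 m.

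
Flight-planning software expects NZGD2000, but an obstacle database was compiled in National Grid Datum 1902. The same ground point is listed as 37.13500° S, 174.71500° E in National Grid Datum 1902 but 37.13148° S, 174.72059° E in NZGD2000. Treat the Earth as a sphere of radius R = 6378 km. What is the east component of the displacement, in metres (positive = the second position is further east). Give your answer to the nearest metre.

Δφ = -37.13148° − -37.13500° = +0.00352°; Δλ = 174.72059° − 174.71500° = +0.00559°.
1° along a meridian = πR/180 = 111317 m.
ΔN = Δφ × 111317 = 391.8 m; ΔE = Δλ × 111317 × cos(-37.13500°) = +0.00559 × 111317 × 0.797215 = 496.1 m.

ΔE = 496 m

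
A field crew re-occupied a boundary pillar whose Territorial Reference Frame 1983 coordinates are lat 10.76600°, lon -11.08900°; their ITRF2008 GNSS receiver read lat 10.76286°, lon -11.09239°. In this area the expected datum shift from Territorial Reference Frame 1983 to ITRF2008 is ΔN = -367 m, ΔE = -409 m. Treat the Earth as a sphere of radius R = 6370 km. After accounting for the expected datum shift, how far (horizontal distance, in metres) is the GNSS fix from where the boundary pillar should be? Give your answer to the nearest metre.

43 m

Observed coordinate differences: Δφ = -0.00314°, Δλ = -0.00339°.
Converting to metres (1° lat = 111177 m, cos φ = 0.982398): observed ΔN = -349.1 m, observed ΔE = -370.3 m.
Subtracting the expected shift leaves a residual of -349.1 − (-367) = 17.9 m north and -370.3 − (-409) = 38.7 m east.
Residual distance = √(17.9² + 38.7²) = 42.7 m.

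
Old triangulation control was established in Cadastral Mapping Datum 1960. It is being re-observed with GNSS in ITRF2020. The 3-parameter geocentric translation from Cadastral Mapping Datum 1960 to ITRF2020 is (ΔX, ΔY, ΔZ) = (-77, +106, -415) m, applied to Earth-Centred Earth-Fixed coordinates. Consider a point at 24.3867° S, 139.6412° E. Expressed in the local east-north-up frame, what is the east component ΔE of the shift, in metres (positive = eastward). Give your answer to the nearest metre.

ΔE = -31 m

The local east axis at (φ, λ) is (−sin λ, cos λ, 0), so ΔE = −sin(139.6412°)·(-77) + cos(139.6412°)·106 = -30.91 m.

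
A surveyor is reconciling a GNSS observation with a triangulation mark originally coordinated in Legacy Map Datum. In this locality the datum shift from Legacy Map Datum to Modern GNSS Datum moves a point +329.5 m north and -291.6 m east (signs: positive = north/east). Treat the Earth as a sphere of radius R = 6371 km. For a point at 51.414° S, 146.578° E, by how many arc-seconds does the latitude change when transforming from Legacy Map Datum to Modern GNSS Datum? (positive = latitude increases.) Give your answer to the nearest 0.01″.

On a sphere of radius R, 1 rad of latitude = R, so Δφ = ΔN / R = 329.5 / 6371000 = 5.1719e-05 rad = 10.668″.

Δφ = 10.67″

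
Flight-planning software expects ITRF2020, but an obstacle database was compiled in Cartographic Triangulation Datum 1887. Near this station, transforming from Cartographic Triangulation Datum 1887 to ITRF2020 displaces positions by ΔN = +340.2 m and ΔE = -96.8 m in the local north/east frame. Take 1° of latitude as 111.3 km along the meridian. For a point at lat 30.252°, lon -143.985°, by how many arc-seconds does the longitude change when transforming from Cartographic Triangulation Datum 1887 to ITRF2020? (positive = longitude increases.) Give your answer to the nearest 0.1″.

At latitude 30.252°, cos φ = 0.863818.
1° of longitude at this latitude = 111.3 × cos φ = 96.14 km, so Δλ = -96.8 / 96142.9 = -0.0010068° = -3.625″.

Δλ = -3.6″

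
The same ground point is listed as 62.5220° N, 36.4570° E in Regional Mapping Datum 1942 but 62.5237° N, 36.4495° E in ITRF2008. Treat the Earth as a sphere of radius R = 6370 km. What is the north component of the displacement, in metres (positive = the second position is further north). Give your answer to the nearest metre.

ΔN = 189 m

Δφ = 62.5237° − 62.5220° = +0.0017°; Δλ = 36.4495° − 36.4570° = -0.0075°.
1° along a meridian = πR/180 = 111177 m.
ΔN = Δφ × 111177 = 189.0 m; ΔE = Δλ × 111177 × cos(62.5220°) = -0.0075 × 111177 × 0.461408 = -384.7 m.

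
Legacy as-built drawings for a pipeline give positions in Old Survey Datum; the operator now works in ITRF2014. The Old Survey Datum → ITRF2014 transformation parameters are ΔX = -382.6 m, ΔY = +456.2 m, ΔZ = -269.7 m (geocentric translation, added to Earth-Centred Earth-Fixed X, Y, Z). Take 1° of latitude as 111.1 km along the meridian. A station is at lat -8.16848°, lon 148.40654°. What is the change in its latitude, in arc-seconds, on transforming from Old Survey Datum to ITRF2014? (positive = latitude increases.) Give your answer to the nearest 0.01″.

sin φ = -0.142084, cos φ = 0.989855, sin λ = 0.523889, cos λ = -0.851787.
North component: ΔN = −sin φ cos λ·ΔX − sin φ sin λ·ΔY + cos φ·ΔZ = −(-0.142084)(-0.851787)(-382.6) − (-0.142084)(0.523889)(456.2) + (0.989855)(-269.7) = -186.70 m.
1° of latitude spans 111100 m, so Δφ = -186.70 / 111100 × 3600 = -6.050″.

Δφ = -6.05″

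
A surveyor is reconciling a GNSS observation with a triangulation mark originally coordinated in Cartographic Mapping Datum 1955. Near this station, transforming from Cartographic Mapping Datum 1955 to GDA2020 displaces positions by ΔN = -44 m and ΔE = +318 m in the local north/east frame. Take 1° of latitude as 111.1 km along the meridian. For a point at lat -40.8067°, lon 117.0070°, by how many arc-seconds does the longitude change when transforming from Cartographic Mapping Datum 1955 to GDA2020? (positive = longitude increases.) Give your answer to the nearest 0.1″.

At latitude -40.8067°, cos φ = 0.756919.
1° of longitude at this latitude = 111.1 × cos φ = 84.09 km, so Δλ = 318.0 / 84093.7 = 0.0037815° = 13.613″.

Δλ = 13.6″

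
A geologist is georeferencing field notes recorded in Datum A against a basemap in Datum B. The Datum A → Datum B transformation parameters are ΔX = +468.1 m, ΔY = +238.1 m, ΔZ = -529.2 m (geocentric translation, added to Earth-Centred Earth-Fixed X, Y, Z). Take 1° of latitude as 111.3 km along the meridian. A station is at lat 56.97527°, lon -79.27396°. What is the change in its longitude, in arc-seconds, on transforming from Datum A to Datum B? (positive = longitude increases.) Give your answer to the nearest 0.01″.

Δλ = 29.93″

sin φ = 0.838435, cos φ = 0.545001, sin λ = -0.982528, cos λ = 0.186113.
East component: ΔE = −sin λ·ΔX + cos λ·ΔY = −(-0.982528)(468.1) + (0.186113)(238.1) = 504.24 m.
1° of latitude spans 111300 m; at latitude φ, 1° of longitude spans that × cos φ = 60658.6 m, so Δλ = 504.24 / 60658.6 × 3600 = 29.926″.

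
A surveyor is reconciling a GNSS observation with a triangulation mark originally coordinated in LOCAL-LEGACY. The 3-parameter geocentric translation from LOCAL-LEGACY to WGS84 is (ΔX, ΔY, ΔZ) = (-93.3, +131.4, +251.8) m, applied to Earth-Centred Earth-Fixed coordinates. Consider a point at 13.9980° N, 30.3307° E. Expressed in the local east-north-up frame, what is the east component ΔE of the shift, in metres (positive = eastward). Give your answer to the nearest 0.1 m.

At φ = 13.9980°, λ = 30.3307°: sin φ = 0.241888, cos φ = 0.970304, sin λ = 0.504990, cos λ = 0.863125.
ΔE = −sin λ·ΔX + cos λ·ΔY = −(0.504990)·(-93.3) + (0.863125)·(131.4) = 160.53 m.

ΔE = 160.5 m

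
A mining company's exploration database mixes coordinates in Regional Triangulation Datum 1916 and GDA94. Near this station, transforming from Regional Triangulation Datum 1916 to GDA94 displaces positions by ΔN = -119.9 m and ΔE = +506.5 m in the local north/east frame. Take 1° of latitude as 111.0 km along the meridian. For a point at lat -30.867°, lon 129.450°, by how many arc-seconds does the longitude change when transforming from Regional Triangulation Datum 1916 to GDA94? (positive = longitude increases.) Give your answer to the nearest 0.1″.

Δλ = 19.1″

At latitude -30.867°, cos φ = 0.858361.
1° of longitude at this latitude = 111.0 × cos φ = 95.28 km, so Δλ = 506.5 / 95278.0 = 0.0053160° = 19.138″.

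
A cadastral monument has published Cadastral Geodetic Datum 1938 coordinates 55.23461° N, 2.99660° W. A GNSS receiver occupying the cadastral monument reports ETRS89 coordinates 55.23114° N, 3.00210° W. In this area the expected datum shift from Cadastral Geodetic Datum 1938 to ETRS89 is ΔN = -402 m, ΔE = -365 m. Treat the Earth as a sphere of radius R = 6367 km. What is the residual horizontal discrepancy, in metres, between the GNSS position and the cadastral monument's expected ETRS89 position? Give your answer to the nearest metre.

23 m

Observed coordinate differences: Δφ = -0.00347°, Δλ = -0.00550°.
Converting to metres (1° lat = 111125 m, cos φ = 0.570217): observed ΔN = -385.6 m, observed ΔE = -348.5 m.
Subtracting the expected shift leaves a residual of -385.6 − (-402) = 16.4 m north and -348.5 − (-365) = 16.5 m east.
Residual distance = √(16.4² + 16.5²) = 23.3 m.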